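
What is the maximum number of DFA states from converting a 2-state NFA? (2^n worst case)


NFA has 2 states
Subset construction: each DFA state = subset of NFA states
Maximum subsets = 2^2
2^2 = 4

4


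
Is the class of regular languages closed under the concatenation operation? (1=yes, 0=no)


Regular languages are closed under:
- Union (DFA product construction)
- Intersection (DFA product construction)
- Complement (swap accept/reject states)
- Concatenation (NFA construction)
- Kleene star (NFA construction)
concatenation is in this list
Therefore: closed

1


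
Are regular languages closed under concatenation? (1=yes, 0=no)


Regular languages are closed under all standard operations:
- Union: Yes (product construction)
- Intersection: Yes (product construction)
- Complement: Yes (swap accept/reject)
- Concatenation: Yes (NFA construction)
Operation: concatenation -> Closed

1


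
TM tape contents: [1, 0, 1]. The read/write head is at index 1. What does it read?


Tape: [1, 0, 1]
Positions: 0 1 2
Values:    1 0 1
Head at position 1
tape[1] = 0

0


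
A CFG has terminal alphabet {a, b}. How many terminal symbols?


Terminal symbols: a, b
Counting each: a (#1), b (#2)
Total = 2

2


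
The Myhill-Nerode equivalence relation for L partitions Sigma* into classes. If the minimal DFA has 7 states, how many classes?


Myhill-Nerode theorem:
Number of equivalence classes = number of states in minimal DFA
Minimal DFA states = 7
Therefore equivalence classes = 7

7


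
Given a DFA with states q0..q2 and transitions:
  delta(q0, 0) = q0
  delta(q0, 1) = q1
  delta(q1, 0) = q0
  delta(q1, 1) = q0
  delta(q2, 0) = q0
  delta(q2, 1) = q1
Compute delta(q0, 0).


Looking up transition function:
delta(q0, 0) in the table
Row: q0, Column: 0
Result: q0

q0


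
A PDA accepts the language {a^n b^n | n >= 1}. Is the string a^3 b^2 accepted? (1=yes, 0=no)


Language requires equal numbers of a's and b's
PDA pushes for each 'a', pops for each 'b'
Number of a's = 3
Number of b's = 2
3 != 2 -> Reject

0


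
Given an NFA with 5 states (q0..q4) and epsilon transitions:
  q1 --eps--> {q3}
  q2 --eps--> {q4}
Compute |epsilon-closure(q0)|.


Starting from q0
Initialize closure = {q0}
q0 has no outgoing epsilon transitions -> nothing to add
Final closure: {q0}
Size = 1

1


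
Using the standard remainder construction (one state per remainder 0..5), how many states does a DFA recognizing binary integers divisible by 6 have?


Divisibility by 6 is tracked via the remainder mod 6: 0, 1, ..., 5
The construction assigns one state to each remainder
Number of remainders = 6

6


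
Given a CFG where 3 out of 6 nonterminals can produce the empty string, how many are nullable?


Nonterminals: {S, A, B, C, D, E}
A nonterminal is nullable if it can derive epsilon
Counting nullable nonterminals: 3
Total nullable = 3

3


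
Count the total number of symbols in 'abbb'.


String: 'abbb'
Counting characters:
  'a' appears 1 time(s)
  'b' appears 3 time(s)
Total length = 1 + 3 = 4

4


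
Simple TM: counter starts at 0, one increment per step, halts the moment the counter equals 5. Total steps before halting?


Counter starts at 0. Counting sequence:
  Step 1: counter = 1
  Step 2: counter = 2
  Step 3: counter = 3
  Step 4: counter = 4
  Step 5: counter = 5
Counter reached 5 -> halt
Total steps = 5

5


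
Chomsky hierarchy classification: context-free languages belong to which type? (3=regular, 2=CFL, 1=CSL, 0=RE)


Chomsky hierarchy levels:
  Type 3: Regular (DFA/NFA/regex)
  Type 2: Context-free (PDA)
  Type 1: Context-sensitive
  Type 0: Recursively enumerable (TM)
'context-free' corresponds to Type 2

2


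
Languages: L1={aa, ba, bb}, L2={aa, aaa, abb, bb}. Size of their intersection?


L1 = {aa, ba, bb}
L2 = {aa, aaa, abb, bb}
Checking each string in L1 against L2:
  'aa': in L2? Yes
  'ba': in L2? No
  'bb': in L2? Yes
Intersection = {aa, bb}
|L1 ∩ L2| = 2

2


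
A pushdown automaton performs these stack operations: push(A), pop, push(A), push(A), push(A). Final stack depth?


Tracing stack operations:
  push(A) -> stack = [A], depth=1
  pop -> removed A, stack = [], depth=0
  push(A) -> stack = [A], depth=1
  push(A) -> stack = [A,A], depth=2
  push(A) -> stack = [A,A,A], depth=3
Final depth = 3

3


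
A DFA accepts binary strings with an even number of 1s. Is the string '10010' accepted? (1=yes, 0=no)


DFA has 2 states: q_even (start, accept=yes) and q_odd
Processing string '10010' character by character:
  Position 0: read '1', 1-count=1 -> q_odd
  Position 1: read '0', 1-count=1 -> q_odd (no change)
  Position 2: read '0', 1-count=1 -> q_odd (no change)
  Position 3: read '1', 1-count=2 -> q_even
  Position 4: read '0', 1-count=2 -> q_even (no change)
Final state: q_even, total 1s = 2 (even); the DFA requires an even count -> accept

1


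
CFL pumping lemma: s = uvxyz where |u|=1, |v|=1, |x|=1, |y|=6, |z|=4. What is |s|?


|s| = |u| + |v| + |x| + |y| + |z|
= 1 + 1 + 1 + 6 + 4
= 2 + 1 + 10
= 3 + 10
= 13

13


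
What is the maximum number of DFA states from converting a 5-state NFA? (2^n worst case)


NFA has 5 states
Subset construction: each DFA state = subset of NFA states
Maximum subsets = 2^5
2^5 = 32

32


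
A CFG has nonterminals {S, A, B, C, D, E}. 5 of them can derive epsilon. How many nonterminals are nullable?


Nonterminals: {S, A, B, C, D, E}
A nonterminal is nullable if it can derive epsilon
Counting nullable nonterminals: 5
Total nullable = 5

5


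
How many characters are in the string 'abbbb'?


String: 'abbbb'
Counting characters:
  'a' appears 1 time(s)
  'b' appears 4 time(s)
Total length = 1 + 4 = 5

5


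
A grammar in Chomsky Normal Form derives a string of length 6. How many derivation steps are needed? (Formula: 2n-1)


Chomsky Normal Form derivation:
String length n = 6
Each step either:
  - Splits a nonterminal into two (n-1 such steps)
  - Converts a nonterminal to terminal (n such steps)
Total = (n-1) + n = 2n - 1
= 2(6) - 1
= 12 - 1
= 11

11


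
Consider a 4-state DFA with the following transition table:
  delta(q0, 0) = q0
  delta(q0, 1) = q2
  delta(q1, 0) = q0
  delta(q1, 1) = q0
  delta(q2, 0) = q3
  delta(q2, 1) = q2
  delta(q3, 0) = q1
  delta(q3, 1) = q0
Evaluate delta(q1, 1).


Looking up transition function:
delta(q1, 1) in the table
Row: q1, Column: 1
Result: q0

q0


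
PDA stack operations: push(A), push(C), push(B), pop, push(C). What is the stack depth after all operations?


Tracing stack operations:
  push(A) -> stack = [A], depth=1
  push(C) -> stack = [A,C], depth=2
  push(B) -> stack = [A,C,B], depth=3
  pop -> removed B, stack = [A,C], depth=2
  push(C) -> stack = [A,C,C], depth=3
Final depth = 3

3


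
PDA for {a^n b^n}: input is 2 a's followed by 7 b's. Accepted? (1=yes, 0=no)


Language requires equal numbers of a's and b's
PDA pushes for each 'a', pops for each 'b'
Number of a's = 2
Number of b's = 7
2 != 7 -> Reject

0


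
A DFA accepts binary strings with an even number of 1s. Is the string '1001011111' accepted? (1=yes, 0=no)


DFA has 2 states: q_even (start, accept=yes) and q_odd
Processing string '1001011111' character by character:
  Position 0: read '1', 1-count=1 -> q_odd
  Position 1: read '0', 1-count=1 -> q_odd (no change)
  Position 2: read '0', 1-count=1 -> q_odd (no change)
  Position 3: read '1', 1-count=2 -> q_even
  Position 4: read '0', 1-count=2 -> q_even (no change)
  Position 5: read '1', 1-count=3 -> q_odd
  Position 6: read '1', 1-count=4 -> q_even
  Position 7: read '1', 1-count=5 -> q_odd
  Position 8: read '1', 1-count=6 -> q_even
  Position 9: read '1', 1-count=7 -> q_odd
Final state: q_odd, total 1s = 7 (odd); the DFA requires an even count -> reject

0


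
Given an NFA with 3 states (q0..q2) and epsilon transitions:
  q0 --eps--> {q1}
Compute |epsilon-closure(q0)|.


Starting from q0
Initialize closure = {q0}
Follow epsilon from q0 -> add q1
Final closure: {q0, q1}
Size = 2

2


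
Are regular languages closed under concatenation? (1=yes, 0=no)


Regular languages are closed under all standard operations:
- Union: Yes (product construction)
- Intersection: Yes (product construction)
- Complement: Yes (swap accept/reject)
- Concatenation: Yes (NFA construction)
Operation: concatenation -> Closed

1


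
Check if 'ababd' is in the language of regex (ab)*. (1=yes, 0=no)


Pattern: (ab)*
String: 'ababd'
Pattern requires: zero or more repetitions of 'ab'
Length 5 is odd -> cannot be (ab)* -> no match
Result: 0

0


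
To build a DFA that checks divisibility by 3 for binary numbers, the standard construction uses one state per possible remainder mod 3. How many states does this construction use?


Divisibility by 3 is tracked via the remainder mod 3: 0, 1, ..., 2
The construction assigns one state to each remainder
Number of remainders = 3

3


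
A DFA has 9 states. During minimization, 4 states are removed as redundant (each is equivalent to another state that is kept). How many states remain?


Original DFA: 9 states
Redundant states removed: 4
Minimized states = original - removed
= 9 - 4
= 5

5


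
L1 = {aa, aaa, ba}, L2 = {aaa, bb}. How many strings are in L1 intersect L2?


L1 = {aa, aaa, ba}
L2 = {aaa, bb}
Checking each string in L1 against L2:
  'aa': in L2? No
  'aaa': in L2? Yes
  'ba': in L2? No
Intersection = {aaa}
|L1 ∩ L2| = 1

1


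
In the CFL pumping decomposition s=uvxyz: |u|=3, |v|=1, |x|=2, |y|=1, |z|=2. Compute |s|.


|s| = |u| + |v| + |x| + |y| + |z|
= 3 + 1 + 2 + 1 + 2
= 4 + 2 + 3
= 6 + 3
= 9

9


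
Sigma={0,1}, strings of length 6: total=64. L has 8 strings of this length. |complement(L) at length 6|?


Alphabet: {0,1}
String length: 6
Total strings of length 6 = 2^6 = 64
Strings in L = 8
Complement = total - |L|
= 64 - 8
= 56

56


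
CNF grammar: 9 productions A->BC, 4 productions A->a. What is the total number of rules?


CNF allows two rule forms:
  A -> BC (binary): 9 rules
  A -> a (terminal): 4 rules
Total = 9 + 4 = 13

13


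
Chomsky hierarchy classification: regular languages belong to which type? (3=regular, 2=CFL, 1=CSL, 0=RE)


Chomsky hierarchy levels:
  Type 3: Regular (DFA/NFA/regex)
  Type 2: Context-free (PDA)
  Type 1: Context-sensitive
  Type 0: Recursively enumerable (TM)
'regular' corresponds to Type 3

3


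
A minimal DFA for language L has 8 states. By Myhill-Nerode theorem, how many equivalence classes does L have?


Myhill-Nerode theorem:
Number of equivalence classes = number of states in minimal DFA
Minimal DFA states = 8
Therefore equivalence classes = 8

8


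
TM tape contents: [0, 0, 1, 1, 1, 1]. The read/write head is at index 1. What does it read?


Tape: [0, 0, 1, 1, 1, 1]
Positions: 0 1 2 3 4 5
Values:    0 0 1 1 1 1
Head at position 1
tape[1] = 0

0


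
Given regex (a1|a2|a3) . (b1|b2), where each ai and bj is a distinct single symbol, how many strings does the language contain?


First group: 3 alternatives
Second group: 2 alternatives
Concatenation: each choice from group 1 pairs with each from group 2
Total = 3 x 2 = 6

6


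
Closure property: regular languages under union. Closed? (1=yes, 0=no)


Regular languages are closed under:
- Union (DFA product construction)
- Intersection (DFA product construction)
- Complement (swap accept/reject states)
- Concatenation (NFA construction)
- Kleene star (NFA construction)
union is in this list
Therefore: closed

1


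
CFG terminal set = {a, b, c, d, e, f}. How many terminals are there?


Terminal symbols: a, b, c, d, e, f
Counting each: a (#1), b (#2), c (#3), d (#4), e (#5), f (#6)
Total = 6

6


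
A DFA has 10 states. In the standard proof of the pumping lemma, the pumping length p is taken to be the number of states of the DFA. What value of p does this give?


Pumping lemma for regular languages (standard proof):
Take p = |Q|, the number of DFA states.
Any string of length >= |Q| passes through |Q|+1 states while reading its first |Q| symbols,
so by pigeonhole some state repeats, giving the loop that can be pumped.
Here |Q| = 10
Therefore the proof uses p = 10

10


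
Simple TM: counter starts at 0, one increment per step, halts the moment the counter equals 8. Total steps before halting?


Counter starts at 0. Counting sequence:
  Step 1: counter = 1
  Step 2: counter = 2
  Step 3: counter = 3
  Step 4: counter = 4
  Step 5: counter = 5
  Step 6: counter = 6
  Step 7: counter = 7
  Step 8: counter = 8
Counter reached 8 -> halt
Total steps = 8

8


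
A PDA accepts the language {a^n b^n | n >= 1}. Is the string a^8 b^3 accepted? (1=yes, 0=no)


Language requires equal numbers of a's and b's
PDA pushes for each 'a', pops for each 'b'
Number of a's = 8
Number of b's = 3
8 != 3 -> Reject

0


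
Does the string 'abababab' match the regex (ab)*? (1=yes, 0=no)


Pattern: (ab)*
String: 'abababab'
Pattern requires: zero or more repetitions of 'ab'
Pairs: ['ab', 'ab', 'ab', 'ab']
All pairs are 'ab'? Yes
Result: 1

1


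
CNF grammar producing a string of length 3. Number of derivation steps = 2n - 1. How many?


Chomsky Normal Form derivation:
String length n = 3
Each step either:
  - Splits a nonterminal into two (n-1 such steps)
  - Converts a nonterminal to terminal (n such steps)
Total = (n-1) + n = 2n - 1
= 2(3) - 1
= 6 - 1
= 5

5


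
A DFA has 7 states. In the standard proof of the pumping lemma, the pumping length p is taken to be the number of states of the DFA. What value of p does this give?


Pumping lemma for regular languages (standard proof):
Take p = |Q|, the number of DFA states.
Any string of length >= |Q| passes through |Q|+1 states while reading its first |Q| symbols,
so by pigeonhole some state repeats, giving the loop that can be pumped.
Here |Q| = 7
Therefore the proof uses p = 7

7


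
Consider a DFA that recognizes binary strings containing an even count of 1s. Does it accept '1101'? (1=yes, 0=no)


DFA has 2 states: q_even (start, accept=yes) and q_odd
Processing string '1101' character by character:
  Position 0: read '1', 1-count=1 -> q_odd
  Position 1: read '1', 1-count=2 -> q_even
  Position 2: read '0', 1-count=2 -> q_even (no change)
  Position 3: read '1', 1-count=3 -> q_odd
Final state: q_odd, total 1s = 3 (odd); the DFA requires an even count -> reject

0


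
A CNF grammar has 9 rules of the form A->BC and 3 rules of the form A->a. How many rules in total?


CNF allows two rule forms:
  A -> BC (binary): 9 rules
  A -> a (terminal): 3 rules
Total = 9 + 3 = 12

12


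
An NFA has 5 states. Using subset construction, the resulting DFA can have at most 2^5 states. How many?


NFA has 5 states
Subset construction: each DFA state = subset of NFA states
Maximum subsets = 2^5
2^5 = 32

32


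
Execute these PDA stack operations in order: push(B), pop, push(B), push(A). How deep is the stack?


Tracing stack operations:
  push(B) -> stack = [B], depth=1
  pop -> removed B, stack = [], depth=0
  push(B) -> stack = [B], depth=1
  push(A) -> stack = [B,A], depth=2
Final depth = 2

2


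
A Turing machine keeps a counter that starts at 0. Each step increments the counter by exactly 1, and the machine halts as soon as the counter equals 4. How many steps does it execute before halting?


Counter starts at 0. Counting sequence:
  Step 1: counter = 1
  Step 2: counter = 2
  Step 3: counter = 3
  Step 4: counter = 4
Counter reached 4 -> halt
Total steps = 4

4


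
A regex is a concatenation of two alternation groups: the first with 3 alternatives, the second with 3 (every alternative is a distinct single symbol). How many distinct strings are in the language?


First group: 3 alternatives
Second group: 3 alternatives
Concatenation: each choice from group 1 pairs with each from group 2
Total = 3 x 3 = 9

9


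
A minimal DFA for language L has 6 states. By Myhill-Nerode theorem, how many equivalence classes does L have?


Myhill-Nerode theorem:
Number of equivalence classes = number of states in minimal DFA
Minimal DFA states = 6
Therefore equivalence classes = 6

6


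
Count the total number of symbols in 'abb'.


String: 'abb'
Counting characters:
  'a' appears 1 time(s)
  'b' appears 2 time(s)
Total length = 1 + 2 = 3

3


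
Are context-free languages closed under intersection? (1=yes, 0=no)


CFL closure properties:
  Closed under: union, concatenation, Kleene star
  NOT closed under: intersection, complement
Operation 'intersection' is in not-closed list -> No (not closed)

0


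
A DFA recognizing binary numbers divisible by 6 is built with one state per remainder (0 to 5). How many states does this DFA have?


Divisibility by 6 is tracked via the remainder mod 6: 0, 1, ..., 5
The construction assigns one state to each remainder
Number of remainders = 6

6


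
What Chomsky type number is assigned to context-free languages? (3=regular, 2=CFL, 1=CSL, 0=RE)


Chomsky hierarchy levels:
  Type 3: Regular (DFA/NFA/regex)
  Type 2: Context-free (PDA)
  Type 1: Context-sensitive
  Type 0: Recursively enumerable (TM)
'context-free' corresponds to Type 2

2


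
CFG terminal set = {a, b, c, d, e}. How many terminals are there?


Terminal symbols: a, b, c, d, e
Counting each: a (#1), b (#2), c (#3), d (#4), e (#5)
Total = 5

5


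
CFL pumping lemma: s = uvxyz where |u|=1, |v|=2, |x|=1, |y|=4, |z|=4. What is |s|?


|s| = |u| + |v| + |x| + |y| + |z|
= 1 + 2 + 1 + 4 + 4
= 3 + 1 + 8
= 4 + 8
= 12

12


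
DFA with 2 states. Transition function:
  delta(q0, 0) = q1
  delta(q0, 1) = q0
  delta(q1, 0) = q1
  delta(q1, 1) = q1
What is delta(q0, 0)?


Looking up transition function:
delta(q0, 0) in the table
Row: q0, Column: 0
Result: q1

q1


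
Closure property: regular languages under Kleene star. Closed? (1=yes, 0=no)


Regular languages are closed under:
- Union (DFA product construction)
- Intersection (DFA product construction)
- Complement (swap accept/reject states)
- Concatenation (NFA construction)
- Kleene star (NFA construction)
Kleene star is in this list
Therefore: closed

1


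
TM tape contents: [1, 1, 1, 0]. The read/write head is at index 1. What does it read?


Tape: [1, 1, 1, 0]
Positions: 0 1 2 3
Values:    1 1 1 0
Head at position 1
tape[1] = 1

1


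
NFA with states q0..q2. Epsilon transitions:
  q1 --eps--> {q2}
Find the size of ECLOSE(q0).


Starting from q0
Initialize closure = {q0}
q0 has no outgoing epsilon transitions -> nothing to add
Final closure: {q0}
Size = 1

1


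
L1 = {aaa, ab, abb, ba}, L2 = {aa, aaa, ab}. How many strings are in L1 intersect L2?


L1 = {aaa, ab, abb, ba}
L2 = {aa, aaa, ab}
Checking each string in L1 against L2:
  'aaa': in L2? Yes
  'ab': in L2? Yes
  'abb': in L2? No
  'ba': in L2? No
Intersection = {aaa, ab}
|L1 ∩ L2| = 2

2


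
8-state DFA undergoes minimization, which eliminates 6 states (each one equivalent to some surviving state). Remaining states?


Original DFA: 8 states
Redundant states removed: 6
Minimized states = original - removed
= 8 - 6
= 2

2


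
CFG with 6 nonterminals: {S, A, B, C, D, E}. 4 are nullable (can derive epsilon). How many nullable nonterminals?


Nonterminals: {S, A, B, C, D, E}
A nonterminal is nullable if it can derive epsilon
Counting nullable nonterminals: 4
Total nullable = 4

4


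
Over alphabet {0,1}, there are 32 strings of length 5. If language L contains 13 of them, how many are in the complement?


Alphabet: {0,1}
String length: 5
Total strings of length 5 = 2^5 = 32
Strings in L = 13
Complement = total - |L|
= 32 - 13
= 19

19


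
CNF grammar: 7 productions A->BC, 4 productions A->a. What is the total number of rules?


CNF allows two rule forms:
  A -> BC (binary): 7 rules
  A -> a (terminal): 4 rules
Total = 7 + 4 = 11

11


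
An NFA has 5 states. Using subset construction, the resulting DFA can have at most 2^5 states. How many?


NFA has 5 states
Subset construction: each DFA state = subset of NFA states
Maximum subsets = 2^5
2^5 = 32

32


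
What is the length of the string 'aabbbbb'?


String: 'aabbbbb'
Counting characters:
  'a' appears 2 time(s)
  'b' appears 5 time(s)
Total length = 2 + 5 = 7

7


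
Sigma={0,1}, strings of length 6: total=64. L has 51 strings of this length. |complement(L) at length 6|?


Alphabet: {0,1}
String length: 6
Total strings of length 6 = 2^6 = 64
Strings in L = 51
Complement = total - |L|
= 64 - 51
= 13

13


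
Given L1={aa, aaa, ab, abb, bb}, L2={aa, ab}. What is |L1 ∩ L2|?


L1 = {aa, aaa, ab, abb, bb}
L2 = {aa, ab}
Checking each string in L1 against L2:
  'aa': in L2? Yes
  'aaa': in L2? No
  'ab': in L2? Yes
  'abb': in L2? No
  'bb': in L2? No
Intersection = {aa, ab}
|L1 ∩ L2| = 2

2


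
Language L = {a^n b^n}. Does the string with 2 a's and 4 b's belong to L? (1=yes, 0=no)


Language requires equal numbers of a's and b's
PDA pushes for each 'a', pops for each 'b'
Number of a's = 2
Number of b's = 4
2 != 4 -> Reject

0


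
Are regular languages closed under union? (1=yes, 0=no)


Regular languages are closed under all standard operations:
- Union: Yes (product construction)
- Intersection: Yes (product construction)
- Complement: Yes (swap accept/reject)
- Concatenation: Yes (NFA construction)
Operation: union -> Closed

1


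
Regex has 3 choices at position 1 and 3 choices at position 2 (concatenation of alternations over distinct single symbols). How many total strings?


First group: 3 alternatives
Second group: 3 alternatives
Concatenation: each choice from group 1 pairs with each from group 2
Total = 3 x 3 = 9

9


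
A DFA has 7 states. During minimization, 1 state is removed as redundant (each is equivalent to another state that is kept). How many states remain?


Original DFA: 7 states
Redundant states removed: 1
Minimized states = original - removed
= 7 - 1
= 6

6


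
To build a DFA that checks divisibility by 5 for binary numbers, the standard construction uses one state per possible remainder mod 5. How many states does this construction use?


Divisibility by 5 is tracked via the remainder mod 5: 0, 1, ..., 4
The construction assigns one state to each remainder
Number of remainders = 5

5


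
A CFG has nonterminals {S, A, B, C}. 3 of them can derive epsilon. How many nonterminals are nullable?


Nonterminals: {S, A, B, C}
A nonterminal is nullable if it can derive epsilon
Counting nullable nonterminals: 3
Total nullable = 3

3


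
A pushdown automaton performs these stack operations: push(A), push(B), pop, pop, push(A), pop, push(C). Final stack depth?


Tracing stack operations:
  push(A) -> stack = [A], depth=1
  push(B) -> stack = [A,B], depth=2
  pop -> removed B, stack = [A], depth=1
  pop -> removed A, stack = [], depth=0
  push(A) -> stack = [A], depth=1
  pop -> removed A, stack = [], depth=0
  push(C) -> stack = [C], depth=1
Final depth = 1

1


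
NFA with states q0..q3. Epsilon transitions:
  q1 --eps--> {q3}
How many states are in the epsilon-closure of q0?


Starting from q0
Initialize closure = {q0}
q0 has no outgoing epsilon transitions -> nothing to add
Final closure: {q0}
Size = 1

1


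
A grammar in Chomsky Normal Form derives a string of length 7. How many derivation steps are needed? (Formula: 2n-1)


Chomsky Normal Form derivation:
String length n = 7
Each step either:
  - Splits a nonterminal into two (n-1 such steps)
  - Converts a nonterminal to terminal (n such steps)
Total = (n-1) + n = 2n - 1
= 2(7) - 1
= 14 - 1
= 13

13


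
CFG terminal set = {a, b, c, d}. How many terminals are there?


Terminal symbols: a, b, c, d
Counting each: a (#1), b (#2), c (#3), d (#4)
Total = 4

4


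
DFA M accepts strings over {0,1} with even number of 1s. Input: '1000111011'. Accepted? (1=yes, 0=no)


DFA has 2 states: q_even (start, accept=yes) and q_odd
Processing string '1000111011' character by character:
  Position 0: read '1', 1-count=1 -> q_odd
  Position 1: read '0', 1-count=1 -> q_odd (no change)
  Position 2: read '0', 1-count=1 -> q_odd (no change)
  Position 3: read '0', 1-count=1 -> q_odd (no change)
  Position 4: read '1', 1-count=2 -> q_even
  Position 5: read '1', 1-count=3 -> q_odd
  Position 6: read '1', 1-count=4 -> q_even
  Position 7: read '0', 1-count=4 -> q_even (no change)
  Position 8: read '1', 1-count=5 -> q_odd
  Position 9: read '1', 1-count=6 -> q_even
Final state: q_even, total 1s = 6 (even); the DFA requires an even count -> accept

1


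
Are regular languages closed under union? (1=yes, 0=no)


Regular languages are closed under:
- Union (DFA product construction)
- Intersection (DFA product construction)
- Complement (swap accept/reject states)
- Concatenation (NFA construction)
- Kleene star (NFA construction)
union is in this list
Therefore: closed

1


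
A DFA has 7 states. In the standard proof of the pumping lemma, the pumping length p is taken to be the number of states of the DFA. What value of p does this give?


Pumping lemma for regular languages (standard proof):
Take p = |Q|, the number of DFA states.
Any string of length >= |Q| passes through |Q|+1 states while reading its first |Q| symbols,
so by pigeonhole some state repeats, giving the loop that can be pumped.
Here |Q| = 7
Therefore the proof uses p = 7

7


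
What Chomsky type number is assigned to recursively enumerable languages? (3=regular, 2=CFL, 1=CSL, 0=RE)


Chomsky hierarchy levels:
  Type 3: Regular (DFA/NFA/regex)
  Type 2: Context-free (PDA)
  Type 1: Context-sensitive
  Type 0: Recursively enumerable (TM)
'recursively enumerable' corresponds to Type 0

0


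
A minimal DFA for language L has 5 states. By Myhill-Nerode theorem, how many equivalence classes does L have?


Myhill-Nerode theorem:
Number of equivalence classes = number of states in minimal DFA
Minimal DFA states = 5
Therefore equivalence classes = 5

5


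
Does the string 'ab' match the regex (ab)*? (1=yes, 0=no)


Pattern: (ab)*
String: 'ab'
Pattern requires: zero or more repetitions of 'ab'
Pairs: ['ab']
All pairs are 'ab'? Yes
Result: 1

1


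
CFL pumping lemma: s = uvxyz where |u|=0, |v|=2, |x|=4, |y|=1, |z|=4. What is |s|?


|s| = |u| + |v| + |x| + |y| + |z|
= 0 + 2 + 4 + 1 + 4
= 2 + 4 + 5
= 6 + 5
= 11

11


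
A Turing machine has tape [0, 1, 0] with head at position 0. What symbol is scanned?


Tape: [0, 1, 0]
Positions: 0 1 2
Values:    0 1 0
Head at position 0
tape[0] = 0

0


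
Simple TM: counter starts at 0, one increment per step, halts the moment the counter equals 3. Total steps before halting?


Counter starts at 0. Counting sequence:
  Step 1: counter = 1
  Step 2: counter = 2
  Step 3: counter = 3
Counter reached 3 -> halt
Total steps = 3

3


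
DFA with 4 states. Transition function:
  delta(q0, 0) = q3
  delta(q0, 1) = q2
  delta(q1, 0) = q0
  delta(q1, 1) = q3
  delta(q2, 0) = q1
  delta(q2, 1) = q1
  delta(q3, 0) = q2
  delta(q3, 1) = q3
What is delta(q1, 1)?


Looking up transition function:
delta(q1, 1) in the table
Row: q1, Column: 1
Result: q3

q3


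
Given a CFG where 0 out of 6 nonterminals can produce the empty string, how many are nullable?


Nonterminals: {S, A, B, C, D, E}
A nonterminal is nullable if it can derive epsilon
Counting nullable nonterminals: 0
Total nullable = 0

0


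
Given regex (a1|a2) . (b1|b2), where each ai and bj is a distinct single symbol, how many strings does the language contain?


First group: 2 alternatives
Second group: 2 alternatives
Concatenation: each choice from group 1 pairs with each from group 2
Total = 2 x 2 = 4

4


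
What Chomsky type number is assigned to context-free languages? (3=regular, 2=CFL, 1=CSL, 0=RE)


Chomsky hierarchy levels:
  Type 3: Regular (DFA/NFA/regex)
  Type 2: Context-free (PDA)
  Type 1: Context-sensitive
  Type 0: Recursively enumerable (TM)
'context-free' corresponds to Type 2

2


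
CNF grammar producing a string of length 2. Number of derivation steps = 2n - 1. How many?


Chomsky Normal Form derivation:
String length n = 2
Each step either:
  - Splits a nonterminal into two (n-1 such steps)
  - Converts a nonterminal to terminal (n such steps)
Total = (n-1) + n = 2n - 1
= 2(2) - 1
= 4 - 1
= 3

3


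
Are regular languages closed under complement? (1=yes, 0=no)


Regular languages are closed under:
- Union (DFA product construction)
- Intersection (DFA product construction)
- Complement (swap accept/reject states)
- Concatenation (NFA construction)
- Kleene star (NFA construction)
complement is in this list
Therefore: closed

1


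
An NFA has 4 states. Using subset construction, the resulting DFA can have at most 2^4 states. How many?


NFA has 4 states
Subset construction: each DFA state = subset of NFA states
Maximum subsets = 2^4
2^4 = 16

16


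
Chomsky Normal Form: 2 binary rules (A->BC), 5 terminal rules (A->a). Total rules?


CNF allows two rule forms:
  A -> BC (binary): 2 rules
  A -> a (terminal): 5 rules
Total = 2 + 5 = 7

7


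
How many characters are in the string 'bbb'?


String: 'bbb'
Counting characters:
  'b' appears 3 time(s)
Total length = 0 + 3 = 3

3


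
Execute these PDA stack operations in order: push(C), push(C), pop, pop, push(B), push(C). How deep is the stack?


Tracing stack operations:
  push(C) -> stack = [C], depth=1
  push(C) -> stack = [C,C], depth=2
  pop -> removed C, stack = [C], depth=1
  pop -> removed C, stack = [], depth=0
  push(B) -> stack = [B], depth=1
  push(C) -> stack = [B,C], depth=2
Final depth = 2

2


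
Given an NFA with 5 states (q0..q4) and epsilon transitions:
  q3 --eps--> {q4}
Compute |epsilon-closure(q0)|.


Starting from q0
Initialize closure = {q0}
q0 has no outgoing epsilon transitions -> nothing to add
Final closure: {q0}
Size = 1

1


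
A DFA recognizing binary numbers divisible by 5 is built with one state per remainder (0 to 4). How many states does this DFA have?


Divisibility by 5 is tracked via the remainder mod 5: 0, 1, ..., 4
The construction assigns one state to each remainder
Number of remainders = 5

5


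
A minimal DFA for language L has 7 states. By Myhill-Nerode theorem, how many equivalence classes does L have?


Myhill-Nerode theorem:
Number of equivalence classes = number of states in minimal DFA
Minimal DFA states = 7
Therefore equivalence classes = 7

7


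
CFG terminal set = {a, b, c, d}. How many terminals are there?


Terminal symbols: a, b, c, d
Counting each: a (#1), b (#2), c (#3), d (#4)
Total = 4

4


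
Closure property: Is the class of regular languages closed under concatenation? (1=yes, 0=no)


Regular languages are closed under all standard operations:
- Union: Yes (product construction)
- Intersection: Yes (product construction)
- Complement: Yes (swap accept/reject)
- Concatenation: Yes (NFA construction)
Operation: concatenation -> Closed

1


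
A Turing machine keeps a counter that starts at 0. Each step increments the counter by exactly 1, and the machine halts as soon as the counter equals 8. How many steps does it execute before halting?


Counter starts at 0. Counting sequence:
  Step 1: counter = 1
  Step 2: counter = 2
  Step 3: counter = 3
  Step 4: counter = 4
  Step 5: counter = 5
  Step 6: counter = 6
  Step 7: counter = 7
  Step 8: counter = 8
Counter reached 8 -> halt
Total steps = 8

8


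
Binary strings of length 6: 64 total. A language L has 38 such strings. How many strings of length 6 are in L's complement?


Alphabet: {0,1}
String length: 6
Total strings of length 6 = 2^6 = 64
Strings in L = 38
Complement = total - |L|
= 64 - 38
= 26

26


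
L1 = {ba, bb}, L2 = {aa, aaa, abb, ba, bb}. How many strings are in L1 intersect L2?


L1 = {ba, bb}
L2 = {aa, aaa, abb, ba, bb}
Checking each string in L1 against L2:
  'ba': in L2? Yes
  'bb': in L2? Yes
Intersection = {ba, bb}
|L1 ∩ L2| = 2

2


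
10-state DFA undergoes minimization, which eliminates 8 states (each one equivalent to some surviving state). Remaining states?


Original DFA: 10 states
Redundant states removed: 8
Minimized states = original - removed
= 10 - 8
= 2

2


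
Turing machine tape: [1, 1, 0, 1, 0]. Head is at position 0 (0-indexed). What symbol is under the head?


Tape: [1, 1, 0, 1, 0]
Positions: 0 1 2 3 4
Values:    1 1 0 1 0
Head at position 0
tape[0] = 1

1


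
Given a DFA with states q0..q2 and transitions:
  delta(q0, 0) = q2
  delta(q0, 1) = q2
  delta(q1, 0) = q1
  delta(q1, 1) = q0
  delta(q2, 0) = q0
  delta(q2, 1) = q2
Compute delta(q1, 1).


Looking up transition function:
delta(q1, 1) in the table
Row: q1, Column: 1
Result: q0

q0


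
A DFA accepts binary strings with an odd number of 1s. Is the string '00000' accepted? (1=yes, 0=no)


DFA has 2 states: q_even (start, accept=no) and q_odd
Processing string '00000' character by character:
  Position 0: read '0', 1-count=0 -> q_even (no change)
  Position 1: read '0', 1-count=0 -> q_even (no change)
  Position 2: read '0', 1-count=0 -> q_even (no change)
  Position 3: read '0', 1-count=0 -> q_even (no change)
  Position 4: read '0', 1-count=0 -> q_even (no change)
Final state: q_even, total 1s = 0 (even); the DFA requires an odd count -> reject

0


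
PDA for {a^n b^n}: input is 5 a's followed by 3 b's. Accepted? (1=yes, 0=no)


Language requires equal numbers of a's and b's
PDA pushes for each 'a', pops for each 'b'
Number of a's = 5
Number of b's = 3
5 != 3 -> Reject

0


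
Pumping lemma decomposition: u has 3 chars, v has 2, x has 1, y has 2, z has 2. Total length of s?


|s| = |u| + |v| + |x| + |y| + |z|
= 3 + 2 + 1 + 2 + 2
= 5 + 1 + 4
= 6 + 4
= 10

10


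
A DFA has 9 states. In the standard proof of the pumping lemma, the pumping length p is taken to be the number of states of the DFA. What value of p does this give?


Pumping lemma for regular languages (standard proof):
Take p = |Q|, the number of DFA states.
Any string of length >= |Q| passes through |Q|+1 states while reading its first |Q| symbols,
so by pigeonhole some state repeats, giving the loop that can be pumped.
Here |Q| = 9
Therefore the proof uses p = 9

9


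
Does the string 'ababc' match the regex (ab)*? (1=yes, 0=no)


Pattern: (ab)*
String: 'ababc'
Pattern requires: zero or more repetitions of 'ab'
Length 5 is odd -> cannot be (ab)* -> no match
Result: 0

0


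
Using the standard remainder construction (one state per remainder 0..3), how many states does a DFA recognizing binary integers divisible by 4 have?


Divisibility by 4 is tracked via the remainder mod 4: 0, 1, ..., 3
The construction assigns one state to each remainder
Number of remainders = 4

4


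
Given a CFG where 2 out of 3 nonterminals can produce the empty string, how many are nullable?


Nonterminals: {S, A, B}
A nonterminal is nullable if it can derive epsilon
Counting nullable nonterminals: 2
Total nullable = 2

2


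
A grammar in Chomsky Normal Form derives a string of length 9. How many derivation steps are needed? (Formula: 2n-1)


Chomsky Normal Form derivation:
String length n = 9
Each step either:
  - Splits a nonterminal into two (n-1 such steps)
  - Converts a nonterminal to terminal (n such steps)
Total = (n-1) + n = 2n - 1
= 2(9) - 1
= 18 - 1
= 17

17


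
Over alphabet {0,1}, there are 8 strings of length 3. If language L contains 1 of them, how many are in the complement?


Alphabet: {0,1}
String length: 3
Total strings of length 3 = 2^3 = 8
Strings in L = 1
Complement = total - |L|
= 8 - 1
= 7

7


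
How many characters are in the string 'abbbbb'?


String: 'abbbbb'
Counting characters:
  'a' appears 1 time(s)
  'b' appears 5 time(s)
Total length = 1 + 5 = 6

6


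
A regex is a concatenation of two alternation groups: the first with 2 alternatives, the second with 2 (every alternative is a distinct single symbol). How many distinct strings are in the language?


First group: 2 alternatives
Second group: 2 alternatives
Concatenation: each choice from group 1 pairs with each from group 2
Total = 2 x 2 = 4

4


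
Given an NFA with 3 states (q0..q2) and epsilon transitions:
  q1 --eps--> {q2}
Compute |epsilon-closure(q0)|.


Starting from q0
Initialize closure = {q0}
q0 has no outgoing epsilon transitions -> nothing to add
Final closure: {q0}
Size = 1

1


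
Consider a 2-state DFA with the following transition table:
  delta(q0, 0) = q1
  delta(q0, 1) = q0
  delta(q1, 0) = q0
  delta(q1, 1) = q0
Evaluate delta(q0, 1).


Looking up transition function:
delta(q0, 1) in the table
Row: q0, Column: 1
Result: q0

q0


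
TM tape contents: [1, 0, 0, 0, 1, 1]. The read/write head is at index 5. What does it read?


Tape: [1, 0, 0, 0, 1, 1]
Positions: 0 1 2 3 4 5
Values:    1 0 0 0 1 1
Head at position 5
tape[5] = 1

1


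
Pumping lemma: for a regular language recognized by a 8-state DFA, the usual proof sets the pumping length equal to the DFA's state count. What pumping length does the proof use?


Pumping lemma for regular languages (standard proof):
Take p = |Q|, the number of DFA states.
Any string of length >= |Q| passes through |Q|+1 states while reading its first |Q| symbols,
so by pigeonhole some state repeats, giving the loop that can be pumped.
Here |Q| = 8
Therefore the proof uses p = 8

8


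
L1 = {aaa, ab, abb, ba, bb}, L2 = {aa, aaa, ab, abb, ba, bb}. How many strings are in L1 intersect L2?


L1 = {aaa, ab, abb, ba, bb}
L2 = {aa, aaa, ab, abb, ba, bb}
Checking each string in L1 against L2:
  'aaa': in L2? Yes
  'ab': in L2? Yes
  'abb': in L2? Yes
  'ba': in L2? Yes
  'bb': in L2? Yes
Intersection = {aaa, ab, abb, ba, bb}
|L1 ∩ L2| = 5

5


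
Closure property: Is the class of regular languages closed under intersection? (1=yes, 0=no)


Regular languages are closed under all standard operations:
- Union: Yes (product construction)
- Intersection: Yes (product construction)
- Complement: Yes (swap accept/reject)
- Concatenation: Yes (NFA construction)
Operation: intersection -> Closed

1


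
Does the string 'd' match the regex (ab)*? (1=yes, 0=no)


Pattern: (ab)*
String: 'd'
Pattern requires: zero or more repetitions of 'ab'
Length 1 is odd -> cannot be (ab)* -> no match
Result: 0

0


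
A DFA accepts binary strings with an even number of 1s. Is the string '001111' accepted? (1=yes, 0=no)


DFA has 2 states: q_even (start, accept=yes) and q_odd
Processing string '001111' character by character:
  Position 0: read '0', 1-count=0 -> q_even (no change)
  Position 1: read '0', 1-count=0 -> q_even (no change)
  Position 2: read '1', 1-count=1 -> q_odd
  Position 3: read '1', 1-count=2 -> q_even
  Position 4: read '1', 1-count=3 -> q_odd
  Position 5: read '1', 1-count=4 -> q_even
Final state: q_even, total 1s = 4 (even); the DFA requires an even count -> accept

1


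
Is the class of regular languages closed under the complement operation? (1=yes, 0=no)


Regular languages are closed under:
- Union (DFA product construction)
- Intersection (DFA product construction)
- Complement (swap accept/reject states)
- Concatenation (NFA construction)
- Kleene star (NFA construction)
complement is in this list
Therefore: closed

1


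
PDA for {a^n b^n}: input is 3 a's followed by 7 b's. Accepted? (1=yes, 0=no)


Language requires equal numbers of a's and b's
PDA pushes for each 'a', pops for each 'b'
Number of a's = 3
Number of b's = 7
3 != 7 -> Reject

0


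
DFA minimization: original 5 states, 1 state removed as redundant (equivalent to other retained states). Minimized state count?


Original DFA: 5 states
Redundant states removed: 1
Minimized states = original - removed
= 5 - 1
= 4

4


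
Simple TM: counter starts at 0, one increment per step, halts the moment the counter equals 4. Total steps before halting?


Counter starts at 0. Counting sequence:
  Step 1: counter = 1
  Step 2: counter = 2
  Step 3: counter = 3
  Step 4: counter = 4
Counter reached 4 -> halt
Total steps = 4

4
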